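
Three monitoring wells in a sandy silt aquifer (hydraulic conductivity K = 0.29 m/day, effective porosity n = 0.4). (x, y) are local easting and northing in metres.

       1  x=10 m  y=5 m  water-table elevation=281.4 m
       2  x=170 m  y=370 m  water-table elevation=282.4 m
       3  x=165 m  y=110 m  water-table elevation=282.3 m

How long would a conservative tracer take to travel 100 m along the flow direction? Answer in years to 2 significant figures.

67 years

Taking 1 as reference: 2−1 = (160, 365, +1.0); 3−1 = (155, 105, +0.9).
Solve a·Δx + b·Δy = Δh: det = 160·105 − 155·365 = -39775.
∂h/∂x = [(+1.0)·105 − (+0.9)·365] / -39775 = +0.005619
∂h/∂y = [160·(+0.9) − 155·(+1.0)] / -39775 = +0.0002766
|∇h| = √(0.005619² + 0.0002766²) = 0.005626
Seepage velocity v = K·i/n = 0.29 × 0.005626 / 0.4 = 0.004079 m/day.
t = 100 / 0.004079 = 2.452e+04 days = 67.1 years.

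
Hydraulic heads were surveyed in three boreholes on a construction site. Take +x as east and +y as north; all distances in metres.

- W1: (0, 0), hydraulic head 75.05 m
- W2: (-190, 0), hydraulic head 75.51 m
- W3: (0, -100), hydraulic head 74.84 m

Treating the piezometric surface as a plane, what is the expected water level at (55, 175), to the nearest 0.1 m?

75.3 m

∂h/∂x = (75.51 − 75.05) / (-190 − 0) = -0.002421
∂h/∂y = (74.84 − 75.05) / (-100 − 0) = +0.002100
h(55, 175) = 75.05 + (-0.002421)·(55) + (+0.002100)·(175) = 75.05 -0.133 +0.367 = 75.284 m.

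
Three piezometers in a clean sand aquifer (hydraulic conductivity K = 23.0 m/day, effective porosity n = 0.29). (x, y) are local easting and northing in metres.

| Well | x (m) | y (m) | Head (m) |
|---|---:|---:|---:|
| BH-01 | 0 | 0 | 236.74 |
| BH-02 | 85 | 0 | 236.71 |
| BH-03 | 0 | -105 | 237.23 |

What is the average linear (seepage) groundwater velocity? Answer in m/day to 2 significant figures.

∂h/∂x = (236.71 − 236.74) / (85 − 0) = -0.0003529
∂h/∂y = (237.23 − 236.74) / (-105 − 0) = -0.004667
|∇h| = √(-0.0003529² + -0.004667²) = 0.00468
Seepage velocity v = K·i/n = 23.0 × 0.00468 / 0.29 = 0.3712 m/day.

0.37 m/day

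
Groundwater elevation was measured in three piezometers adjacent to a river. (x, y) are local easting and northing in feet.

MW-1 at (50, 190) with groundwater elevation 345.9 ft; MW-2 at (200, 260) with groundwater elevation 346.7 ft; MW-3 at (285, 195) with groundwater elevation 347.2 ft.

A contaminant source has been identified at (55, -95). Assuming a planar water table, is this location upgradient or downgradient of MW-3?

Three-point gradient (reference MW-1): Δ to MW-2 = (150, 70, +0.8), Δ to MW-3 = (235, 5, +1.3).
∂h/∂x = +0.005541, ∂h/∂y = -0.0004459 (det = -15700).
Head at (55, -95) = 345.9 + (+0.005541)·(5) + (-0.0004459)·(-285) = 346.05 ft.
That is lower than the 347.2 ft at MW-3, so the point is downgradient.

downgradient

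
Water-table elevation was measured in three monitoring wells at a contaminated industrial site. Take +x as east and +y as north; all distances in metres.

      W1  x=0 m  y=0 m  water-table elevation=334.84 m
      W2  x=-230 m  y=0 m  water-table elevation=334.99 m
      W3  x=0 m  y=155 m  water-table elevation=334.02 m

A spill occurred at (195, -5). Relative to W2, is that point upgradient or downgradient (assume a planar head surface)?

downgradient

∂h/∂x = (334.99 − 334.84) / (-230 − 0) = -0.0006522
∂h/∂y = (334.02 − 334.84) / (155 − 0) = -0.005290
Head at (195, -5) = 334.84 + (-0.0006522)·(195) + (-0.005290)·(-5) = 334.74 m.
That is lower than the 334.99 m at W2, so the point is downgradient.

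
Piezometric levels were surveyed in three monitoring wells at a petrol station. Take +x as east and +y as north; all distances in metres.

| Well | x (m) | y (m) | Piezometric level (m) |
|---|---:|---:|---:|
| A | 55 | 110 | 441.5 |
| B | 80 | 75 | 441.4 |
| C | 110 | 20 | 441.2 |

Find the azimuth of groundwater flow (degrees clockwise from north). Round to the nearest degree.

Taking A as reference: B−A = (25, -35, -0.1); C−A = (55, -90, -0.3).
Determinant of the coordinate differences = 25·(-90) − 55·(-35) = -325.
∂h/∂x = [(-0.1)·(-90) − (-0.3)·(-35)] / -325 = +0.004615
∂h/∂y = [25·(-0.3) − 55·(-0.1)] / -325 = +0.006154
Flow direction (−∇h) has components (-0.004615 E, -0.006154 N).
Azimuth = atan2(E, N) = atan2(-0.004615, -0.006154) = 216.9° ≈ 217°.

217°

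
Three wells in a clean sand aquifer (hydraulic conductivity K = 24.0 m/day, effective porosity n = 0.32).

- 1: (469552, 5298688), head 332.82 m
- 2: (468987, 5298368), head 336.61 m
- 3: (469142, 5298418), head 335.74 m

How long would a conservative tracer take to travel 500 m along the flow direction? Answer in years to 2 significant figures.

Differences from 1: to 2 (Δx, Δy, Δh) = (-565, -320, +3.79); to 3 = (-410, -270, +2.92).
Solve a·Δx + b·Δy = Δh: det = (-565)·(-270) − (-410)·(-320) = 21350.
∂h/∂x = [(+3.79)·(-270) − (+2.92)·(-320)] / 21350 = -0.004164
∂h/∂y = [(-565)·(+2.92) − (-410)·(+3.79)] / 21350 = -0.004492
|∇h| = √(-0.004164² + -0.004492²) = 0.006125
Seepage velocity v = K·i/n = 24.0 × 0.006125 / 0.32 = 0.4594 m/day.
t = 500 / 0.4594 = 1088 days = 2.98 years.

3.0 years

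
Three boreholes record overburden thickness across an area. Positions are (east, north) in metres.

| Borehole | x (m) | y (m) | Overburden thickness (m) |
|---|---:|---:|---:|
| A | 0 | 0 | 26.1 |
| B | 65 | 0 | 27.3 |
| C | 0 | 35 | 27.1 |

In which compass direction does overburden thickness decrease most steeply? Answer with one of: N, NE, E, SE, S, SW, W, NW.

SW

∂d/∂x = (27.3 − 26.1) / (65 − 0) = +0.01846
∂d/∂y = (27.1 − 26.1) / (35 − 0) = +0.02857
Steepest decrease is along −∇f = (-0.01846 E, -0.02857 N) → southwest.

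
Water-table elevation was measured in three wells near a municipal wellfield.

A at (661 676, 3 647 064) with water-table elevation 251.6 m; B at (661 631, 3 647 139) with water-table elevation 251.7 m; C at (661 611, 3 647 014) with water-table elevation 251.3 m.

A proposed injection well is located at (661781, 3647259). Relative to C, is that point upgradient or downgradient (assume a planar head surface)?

Differences from A: to B (Δx, Δy, Δh) = (-45, 75, +0.1); to C = (-65, -50, -0.3).
Determinant of the coordinate differences = (-45)·(-50) − (-65)·75 = 7125.
∂h/∂x = [(+0.1)·(-50) − (-0.3)·75] / 7125 = +0.002456
∂h/∂y = [(-45)·(-0.3) − (-65)·(+0.1)] / 7125 = +0.002807
Head at (661781, 3647259) = 251.6 + (+0.002456)·(105) + (+0.002807)·(195) = 252.41 m.
That is higher than the 251.3 m at C, so the point is upgradient.

upgradient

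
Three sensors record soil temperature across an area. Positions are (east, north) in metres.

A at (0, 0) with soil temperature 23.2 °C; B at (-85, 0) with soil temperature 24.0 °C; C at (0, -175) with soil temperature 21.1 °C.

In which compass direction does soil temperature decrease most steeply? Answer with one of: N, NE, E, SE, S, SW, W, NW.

SE

∂T/∂x = (24.0 − 23.2) / (-85 − 0) = -0.009412
∂T/∂y = (21.1 − 23.2) / (-175 − 0) = +0.01200
Steepest decrease is along −∇f = (+0.009412 E, -0.01200 N) → southeast.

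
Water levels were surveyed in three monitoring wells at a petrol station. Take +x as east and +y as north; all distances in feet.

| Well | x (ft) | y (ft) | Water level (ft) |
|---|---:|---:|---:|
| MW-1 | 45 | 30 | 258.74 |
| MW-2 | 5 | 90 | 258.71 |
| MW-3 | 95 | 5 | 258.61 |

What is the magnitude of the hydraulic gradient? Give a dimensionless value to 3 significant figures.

With h = a·x + b·y + c and MW-1 as origin, the differences give:
  (-40)·a + 60·b = -0.03
  50·a + (-25)·b = -0.13
Eliminate b (×(-25) and ×60, subtract): -2000·a = 8.550 → a = ∂h/∂x = -0.004275
Back-substitute: b = ∂h/∂y = -0.003350.
|∇h| = √(-0.004275² + -0.003350²) = 0.005431

0.00543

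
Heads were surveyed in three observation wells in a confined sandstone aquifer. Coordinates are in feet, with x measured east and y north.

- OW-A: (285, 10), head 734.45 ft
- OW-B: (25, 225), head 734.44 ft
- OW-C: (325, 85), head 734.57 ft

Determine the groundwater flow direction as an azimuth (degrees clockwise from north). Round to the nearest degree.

Differences from OW-A: to OW-B (Δx, Δy, Δh) = (-260, 215, -0.01); to OW-C = (40, 75, +0.12).
Solve a·Δx + b·Δy = Δh: det = (-260)·75 − 40·215 = -28100.
∂h/∂x = [(-0.01)·75 − (+0.12)·215] / -28100 = +0.0009448
∂h/∂y = [(-260)·(+0.12) − 40·(-0.01)] / -28100 = +0.001096
Flow direction (−∇h) has components (-0.0009448 E, -0.001096 N).
Azimuth = atan2(E, N) = atan2(-0.0009448, -0.001096) = 220.8° ≈ 221°.

221°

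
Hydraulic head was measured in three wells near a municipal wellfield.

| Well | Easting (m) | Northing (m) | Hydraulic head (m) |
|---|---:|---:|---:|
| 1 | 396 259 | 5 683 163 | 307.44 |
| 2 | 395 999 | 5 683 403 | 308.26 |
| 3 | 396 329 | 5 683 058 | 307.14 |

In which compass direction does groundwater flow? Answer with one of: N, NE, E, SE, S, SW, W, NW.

SE

Three-point gradient (reference 1): Δ to 2 = (-260, 240, +0.82), Δ to 3 = (70, -105, -0.30).
∂h/∂x = -0.001343, ∂h/∂y = +0.001962 (det = 10500).
Flow = −∇h = (+0.001343 east, -0.001962 north), which points southeast.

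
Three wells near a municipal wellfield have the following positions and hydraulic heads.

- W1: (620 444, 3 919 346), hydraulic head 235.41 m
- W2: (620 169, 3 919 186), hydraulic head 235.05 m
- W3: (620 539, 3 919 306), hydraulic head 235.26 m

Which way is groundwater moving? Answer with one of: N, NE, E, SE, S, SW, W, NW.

S

With h = a·x + b·y + c and W1 as origin, the differences give:
  (-275)·a + (-160)·b = -0.36
  95·a + (-40)·b = -0.15
Eliminate b (×(-40) and ×(-160), subtract): 26200·a = -9.600 → a = ∂h/∂x = -0.0003664
Back-substitute: b = ∂h/∂y = +0.002880.
Flow = −∇h = (+0.0003664 east, -0.002880 north), which points south.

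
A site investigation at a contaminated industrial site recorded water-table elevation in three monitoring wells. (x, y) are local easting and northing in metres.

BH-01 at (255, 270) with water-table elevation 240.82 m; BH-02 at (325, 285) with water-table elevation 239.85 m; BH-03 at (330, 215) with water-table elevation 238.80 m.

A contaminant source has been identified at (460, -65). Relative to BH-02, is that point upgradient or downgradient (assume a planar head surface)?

With h = a·x + b·y + c and BH-01 as origin, the differences give:
  70·a + 15·b = -0.97
  75·a + (-55)·b = -2.02
Eliminate b (×(-55) and ×15, subtract): -4975·a = 83.650 → a = ∂h/∂x = -0.01681
Back-substitute: b = ∂h/∂y = +0.01380.
Head at (460, -65) = 240.82 + (-0.01681)·(205) + (+0.01380)·(-335) = 232.75 m.
That is lower than the 239.85 m at BH-02, so the point is downgradient.

downgradient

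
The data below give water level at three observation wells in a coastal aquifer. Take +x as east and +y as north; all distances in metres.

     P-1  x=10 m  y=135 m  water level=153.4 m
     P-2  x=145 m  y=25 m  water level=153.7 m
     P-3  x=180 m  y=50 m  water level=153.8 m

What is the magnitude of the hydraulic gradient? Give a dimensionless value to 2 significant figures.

0.0026

Taking P-1 as reference: P-2−P-1 = (135, -110, +0.3); P-3−P-1 = (170, -85, +0.4).
Determinant of the coordinate differences = 135·(-85) − 170·(-110) = 7225.
∂h/∂x = [(+0.3)·(-85) − (+0.4)·(-110)] / 7225 = +0.002561
∂h/∂y = [135·(+0.4) − 170·(+0.3)] / 7225 = +0.0004152
|∇h| = √(0.002561² + 0.0004152²) = 0.002594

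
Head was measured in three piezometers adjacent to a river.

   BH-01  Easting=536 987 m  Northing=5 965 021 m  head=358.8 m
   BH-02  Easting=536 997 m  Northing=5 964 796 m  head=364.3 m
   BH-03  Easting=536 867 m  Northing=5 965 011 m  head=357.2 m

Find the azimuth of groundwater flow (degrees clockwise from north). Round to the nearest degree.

327°

With h = a·x + b·y + c and BH-01 as origin, the differences give:
  10·a + (-225)·b = +5.5
  (-120)·a + (-10)·b = -1.6
Eliminate b (×(-10) and ×(-225), subtract): -27100·a = -415.00 → a = ∂h/∂x = +0.01531
Back-substitute: b = ∂h/∂y = -0.02376.
Flow direction (−∇h) has components (-0.01531 E, +0.02376 N).
Azimuth = atan2(E, N) = atan2(-0.01531, +0.02376) = 327.2° ≈ 327°.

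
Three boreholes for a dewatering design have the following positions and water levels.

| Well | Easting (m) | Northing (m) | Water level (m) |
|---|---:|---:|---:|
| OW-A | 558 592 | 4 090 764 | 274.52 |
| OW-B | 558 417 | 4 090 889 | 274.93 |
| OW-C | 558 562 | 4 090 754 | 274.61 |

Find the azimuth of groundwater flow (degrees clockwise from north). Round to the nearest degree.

Differences from OW-A: to OW-B (Δx, Δy, Δh) = (-175, 125, +0.41); to OW-C = (-30, -10, +0.09).
Solve a·Δx + b·Δy = Δh: det = (-175)·(-10) − (-30)·125 = 5500.
∂h/∂x = [(+0.41)·(-10) − (+0.09)·125] / 5500 = -0.002791
∂h/∂y = [(-175)·(+0.09) − (-30)·(+0.41)] / 5500 = -0.0006273
Flow direction (−∇h) has components (+0.002791 E, +0.0006273 N).
Azimuth = atan2(E, N) = atan2(+0.002791, +0.0006273) = 77.3° ≈ 077°.

077°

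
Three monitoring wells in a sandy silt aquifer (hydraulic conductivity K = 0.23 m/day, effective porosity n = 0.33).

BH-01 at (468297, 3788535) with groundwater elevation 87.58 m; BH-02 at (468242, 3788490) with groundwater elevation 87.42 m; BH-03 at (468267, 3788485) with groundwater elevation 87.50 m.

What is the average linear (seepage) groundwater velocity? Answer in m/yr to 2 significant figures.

With h = a·x + b·y + c and BH-01 as origin, the differences give:
  (-55)·a + (-45)·b = -0.16
  (-30)·a + (-50)·b = -0.08
Eliminate b (×(-50) and ×(-45), subtract): 1400·a = 4.400 → a = ∂h/∂x = +0.003143
Back-substitute: b = ∂h/∂y = -0.0002857.
|∇h| = √(0.003143² + -0.0002857²) = 0.003156
Seepage velocity v = K·i/n = 0.23 × 0.003156 / 0.33 = 0.0022 m/day = 0.8036 m/yr.

0.80 m/yr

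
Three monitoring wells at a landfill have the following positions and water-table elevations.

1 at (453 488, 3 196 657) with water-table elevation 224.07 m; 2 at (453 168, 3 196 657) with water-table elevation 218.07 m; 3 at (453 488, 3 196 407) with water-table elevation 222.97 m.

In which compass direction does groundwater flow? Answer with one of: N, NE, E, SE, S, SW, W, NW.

∂h/∂x = (218.07 − 224.07) / (453168 − 453488) = +0.01875
∂h/∂y = (222.97 − 224.07) / (3196407 − 3196657) = +0.004400
Flow = −∇h = (-0.01875 east, -0.004400 north), which points west.

W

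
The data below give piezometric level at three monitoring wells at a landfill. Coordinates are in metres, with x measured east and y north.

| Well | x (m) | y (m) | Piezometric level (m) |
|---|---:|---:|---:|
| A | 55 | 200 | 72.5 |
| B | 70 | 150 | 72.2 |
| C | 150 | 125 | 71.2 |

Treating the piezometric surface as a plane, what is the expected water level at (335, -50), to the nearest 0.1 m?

68.6 m

With h = a·x + b·y + c and A as origin, the differences give:
  15·a + (-50)·b = -0.3
  95·a + (-75)·b = -1.3
Eliminate b (×(-75) and ×(-50), subtract): 3625·a = -42.50 → a = ∂h/∂x = -0.01172
Back-substitute: b = ∂h/∂y = +0.002483.
h(335, -50) = 72.5 + (-0.01172)·(280) + (+0.002483)·(-250) = 72.5 -3.283 -0.621 = 68.597 m.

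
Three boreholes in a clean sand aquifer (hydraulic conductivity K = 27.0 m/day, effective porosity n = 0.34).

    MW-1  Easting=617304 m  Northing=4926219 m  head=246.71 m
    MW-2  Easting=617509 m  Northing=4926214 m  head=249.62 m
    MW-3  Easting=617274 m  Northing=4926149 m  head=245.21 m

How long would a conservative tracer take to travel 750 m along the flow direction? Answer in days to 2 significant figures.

450 days

With h = a·x + b·y + c and MW-1 as origin, the differences give:
  205·a + (-5)·b = +2.91
  (-30)·a + (-70)·b = -1.50
Eliminate b (×(-70) and ×(-5), subtract): -14500·a = -211.200 → a = ∂h/∂x = +0.01457
Back-substitute: b = ∂h/∂y = +0.01519.
|∇h| = √(0.01457² + 0.01519²) = 0.02105
Seepage velocity v = K·i/n = 27.0 × 0.02105 / 0.34 = 1.672 m/day.
t = 750 / 1.672 = 448.6 days.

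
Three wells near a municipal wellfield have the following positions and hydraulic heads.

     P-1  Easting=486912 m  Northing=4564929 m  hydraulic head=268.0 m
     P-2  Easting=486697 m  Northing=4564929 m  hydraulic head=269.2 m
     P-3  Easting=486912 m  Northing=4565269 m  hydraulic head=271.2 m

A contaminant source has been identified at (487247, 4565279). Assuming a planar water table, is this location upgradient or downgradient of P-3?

downgradient

∂h/∂x = (269.2 − 268.0) / (486697 − 486912) = -0.005581
∂h/∂y = (271.2 − 268.0) / (4565269 − 4564929) = +0.009412
Head at (487247, 4565279) = 268.0 + (-0.005581)·(335) + (+0.009412)·(350) = 269.42 m.
That is lower than the 271.2 m at P-3, so the point is downgradient.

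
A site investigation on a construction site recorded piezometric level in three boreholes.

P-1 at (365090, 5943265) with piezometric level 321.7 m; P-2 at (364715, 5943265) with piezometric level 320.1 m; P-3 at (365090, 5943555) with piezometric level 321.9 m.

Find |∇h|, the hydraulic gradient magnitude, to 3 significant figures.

∂h/∂x = (320.1 − 321.7) / (364715 − 365090) = +0.004267
∂h/∂y = (321.9 − 321.7) / (5943555 − 5943265) = +0.0006897
|∇h| = √(0.004267² + 0.0006897²) = 0.004322

0.00432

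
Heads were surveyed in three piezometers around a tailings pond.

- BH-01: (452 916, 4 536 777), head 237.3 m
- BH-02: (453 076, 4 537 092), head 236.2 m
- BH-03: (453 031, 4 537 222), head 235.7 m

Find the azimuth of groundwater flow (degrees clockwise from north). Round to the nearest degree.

Three-point gradient (reference BH-01): Δ to BH-02 = (160, 315, -1.1), Δ to BH-03 = (115, 445, -1.6).
∂h/∂x = +0.0004146, ∂h/∂y = -0.003703 (det = 34975).
Flow direction (−∇h) has components (-0.0004146 E, +0.003703 N).
Azimuth = atan2(E, N) = atan2(-0.0004146, +0.003703) = 353.6° ≈ 354°.

354°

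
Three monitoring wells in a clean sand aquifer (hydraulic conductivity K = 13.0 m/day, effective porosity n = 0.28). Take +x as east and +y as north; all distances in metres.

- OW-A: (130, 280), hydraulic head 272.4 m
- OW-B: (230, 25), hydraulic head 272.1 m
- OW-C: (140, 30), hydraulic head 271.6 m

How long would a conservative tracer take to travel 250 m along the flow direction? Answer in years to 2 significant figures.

2.2 years

With h = a·x + b·y + c and OW-A as origin, the differences give:
  100·a + (-255)·b = -0.3
  10·a + (-250)·b = -0.8
Eliminate b (×(-250) and ×(-255), subtract): -22450·a = -129.00 → a = ∂h/∂x = +0.005746
Back-substitute: b = ∂h/∂y = +0.003430.
|∇h| = √(0.005746² + 0.003430²) = 0.006692
Seepage velocity v = K·i/n = 13.0 × 0.006692 / 0.28 = 0.3107 m/day.
t = 250 / 0.3107 = 804.6 days = 2.2 years.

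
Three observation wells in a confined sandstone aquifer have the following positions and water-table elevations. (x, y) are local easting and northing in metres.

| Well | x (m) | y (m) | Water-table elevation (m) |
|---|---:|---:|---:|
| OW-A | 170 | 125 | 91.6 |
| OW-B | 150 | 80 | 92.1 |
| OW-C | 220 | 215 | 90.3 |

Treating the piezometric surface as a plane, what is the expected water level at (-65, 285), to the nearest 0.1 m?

99.0 m

With h = a·x + b·y + c and OW-A as origin, the differences give:
  (-20)·a + (-45)·b = +0.5
  50·a + 90·b = -1.3
Eliminate b (×90 and ×(-45), subtract): 450·a = -13.50 → a = ∂h/∂x = -0.03000
Back-substitute: b = ∂h/∂y = +0.002222.
h(-65, 285) = 91.6 + (-0.03000)·(-235) + (+0.002222)·(160) = 91.6 +7.050 +0.356 = 99.006 m.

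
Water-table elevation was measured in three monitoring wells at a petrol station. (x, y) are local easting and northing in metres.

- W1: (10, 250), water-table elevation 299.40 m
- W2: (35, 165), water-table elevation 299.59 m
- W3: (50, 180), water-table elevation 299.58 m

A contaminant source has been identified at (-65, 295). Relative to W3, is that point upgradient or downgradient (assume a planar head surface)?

downgradient

Differences from W1: to W2 (Δx, Δy, Δh) = (25, -85, +0.19); to W3 = (40, -70, +0.18).
Solve a·Δx + b·Δy = Δh: det = 25·(-70) − 40·(-85) = 1650.
∂h/∂x = [(+0.19)·(-70) − (+0.18)·(-85)] / 1650 = +0.001212
∂h/∂y = [25·(+0.18) − 40·(+0.19)] / 1650 = -0.001879
Head at (-65, 295) = 299.40 + (+0.001212)·(-75) + (-0.001879)·(45) = 299.22 m.
That is lower than the 299.58 m at W3, so the point is downgradient.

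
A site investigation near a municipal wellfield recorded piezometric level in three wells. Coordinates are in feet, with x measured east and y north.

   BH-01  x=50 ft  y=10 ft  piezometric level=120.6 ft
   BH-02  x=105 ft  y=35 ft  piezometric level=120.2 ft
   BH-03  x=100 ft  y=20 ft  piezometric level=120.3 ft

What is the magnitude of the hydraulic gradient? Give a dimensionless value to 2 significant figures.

Taking BH-01 as reference: BH-02−BH-01 = (55, 25, -0.4); BH-03−BH-01 = (50, 10, -0.3).
Solve a·Δx + b·Δy = Δh: det = 55·10 − 50·25 = -700.
∂h/∂x = [(-0.4)·10 − (-0.3)·25] / -700 = -0.005000
∂h/∂y = [55·(-0.3) − 50·(-0.4)] / -700 = -0.005000
|∇h| = √(-0.005000² + -0.005000²) = 0.007071

0.0071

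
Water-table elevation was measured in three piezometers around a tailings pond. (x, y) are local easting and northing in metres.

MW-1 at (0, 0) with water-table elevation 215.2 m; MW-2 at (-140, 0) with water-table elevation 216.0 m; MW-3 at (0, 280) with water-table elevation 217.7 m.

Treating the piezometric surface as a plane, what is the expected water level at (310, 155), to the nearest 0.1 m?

∂h/∂x = (216.0 − 215.2) / (-140 − 0) = -0.005714
∂h/∂y = (217.7 − 215.2) / (280 − 0) = +0.008929
h(310, 155) = 215.2 + (-0.005714)·(310) + (+0.008929)·(155) = 215.2 -1.771 +1.384 = 214.812 m.

214.8 m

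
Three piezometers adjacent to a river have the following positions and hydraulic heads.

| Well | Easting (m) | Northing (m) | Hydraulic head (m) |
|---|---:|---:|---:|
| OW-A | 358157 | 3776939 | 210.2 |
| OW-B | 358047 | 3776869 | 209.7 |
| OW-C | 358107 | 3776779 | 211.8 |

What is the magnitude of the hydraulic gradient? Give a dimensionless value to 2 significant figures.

With h = a·x + b·y + c and OW-A as origin, the differences give:
  (-110)·a + (-70)·b = -0.5
  (-50)·a + (-160)·b = +1.6
Eliminate b (×(-160) and ×(-70), subtract): 14100·a = 192.00 → a = ∂h/∂x = +0.01362
Back-substitute: b = ∂h/∂y = -0.01426.
|∇h| = √(0.01362² + -0.01426²) = 0.01972

0.020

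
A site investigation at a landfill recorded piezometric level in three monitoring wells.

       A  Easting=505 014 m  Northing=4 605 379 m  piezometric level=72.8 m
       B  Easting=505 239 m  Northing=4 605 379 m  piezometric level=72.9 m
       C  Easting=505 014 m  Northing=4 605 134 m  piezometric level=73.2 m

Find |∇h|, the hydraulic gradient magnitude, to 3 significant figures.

0.00169

∂h/∂x = (72.9 − 72.8) / (505239 − 505014) = +0.0004444
∂h/∂y = (73.2 − 72.8) / (4605134 − 4605379) = -0.001633
|∇h| = √(0.0004444² + -0.001633²) = 0.001692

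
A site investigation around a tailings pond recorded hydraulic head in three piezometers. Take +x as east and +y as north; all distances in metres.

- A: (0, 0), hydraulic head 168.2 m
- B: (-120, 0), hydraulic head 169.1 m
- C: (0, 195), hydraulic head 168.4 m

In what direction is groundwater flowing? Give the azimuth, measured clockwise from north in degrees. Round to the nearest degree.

098°

∂h/∂x = (169.1 − 168.2) / (-120 − 0) = -0.007500
∂h/∂y = (168.4 − 168.2) / (195 − 0) = +0.001026
Flow direction (−∇h) has components (+0.007500 E, -0.001026 N).
Azimuth = atan2(E, N) = atan2(+0.007500, -0.001026) = 97.8° ≈ 098°.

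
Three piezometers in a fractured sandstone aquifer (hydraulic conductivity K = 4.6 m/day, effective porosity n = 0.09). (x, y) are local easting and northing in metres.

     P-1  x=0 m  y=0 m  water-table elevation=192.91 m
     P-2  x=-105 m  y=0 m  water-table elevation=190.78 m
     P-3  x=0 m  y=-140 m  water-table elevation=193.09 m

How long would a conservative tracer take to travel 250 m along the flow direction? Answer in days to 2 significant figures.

240 days

∂h/∂x = (190.78 − 192.91) / (-105 − 0) = +0.02029
∂h/∂y = (193.09 − 192.91) / (-140 − 0) = -0.001286
|∇h| = √(0.02029² + -0.001286²) = 0.02033
Seepage velocity v = K·i/n = 4.6 × 0.02033 / 0.09 = 1.039 m/day.
t = 250 / 1.039 = 240.6 days.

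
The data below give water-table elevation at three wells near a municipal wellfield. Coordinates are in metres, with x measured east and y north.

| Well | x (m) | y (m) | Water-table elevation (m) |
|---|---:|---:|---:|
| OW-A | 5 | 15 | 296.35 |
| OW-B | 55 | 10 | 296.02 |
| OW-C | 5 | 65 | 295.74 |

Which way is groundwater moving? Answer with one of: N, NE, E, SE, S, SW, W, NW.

With h = a·x + b·y + c and OW-A as origin, the differences give:
  50·a + (-5)·b = -0.33
  0·a + 50·b = -0.61
Eliminate b (×50 and ×(-5), subtract): 2500·a = -19.550 → a = ∂h/∂x = -0.007820
Back-substitute: b = ∂h/∂y = -0.01220.
Flow = −∇h = (+0.007820 east, +0.01220 north), which points northeast.

NE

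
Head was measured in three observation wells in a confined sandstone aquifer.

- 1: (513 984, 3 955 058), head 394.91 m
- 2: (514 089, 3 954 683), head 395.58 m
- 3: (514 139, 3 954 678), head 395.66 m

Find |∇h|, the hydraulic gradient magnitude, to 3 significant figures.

0.00201

Taking 1 as reference: 2−1 = (105, -375, +0.67); 3−1 = (155, -380, +0.75).
Solve a·Δx + b·Δy = Δh: det = 105·(-380) − 155·(-375) = 18225.
∂h/∂x = [(+0.67)·(-380) − (+0.75)·(-375)] / 18225 = +0.001462
∂h/∂y = [105·(+0.75) − 155·(+0.67)] / 18225 = -0.001377
|∇h| = √(0.001462² + -0.001377²) = 0.002008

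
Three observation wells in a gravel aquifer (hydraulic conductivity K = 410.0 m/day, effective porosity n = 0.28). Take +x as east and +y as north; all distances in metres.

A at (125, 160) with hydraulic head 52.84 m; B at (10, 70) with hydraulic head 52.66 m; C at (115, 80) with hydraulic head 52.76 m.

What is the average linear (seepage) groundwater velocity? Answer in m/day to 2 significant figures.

1.8 m/day

Differences from A: to B (Δx, Δy, Δh) = (-115, -90, -0.18); to C = (-10, -80, -0.08).
Determinant of the coordinate differences = (-115)·(-80) − (-10)·(-90) = 8300.
∂h/∂x = [(-0.18)·(-80) − (-0.08)·(-90)] / 8300 = +0.0008675
∂h/∂y = [(-115)·(-0.08) − (-10)·(-0.18)] / 8300 = +0.0008916
|∇h| = √(0.0008675² + 0.0008916²) = 0.001244
Seepage velocity v = K·i/n = 410.0 × 0.001244 / 0.28 = 1.822 m/day.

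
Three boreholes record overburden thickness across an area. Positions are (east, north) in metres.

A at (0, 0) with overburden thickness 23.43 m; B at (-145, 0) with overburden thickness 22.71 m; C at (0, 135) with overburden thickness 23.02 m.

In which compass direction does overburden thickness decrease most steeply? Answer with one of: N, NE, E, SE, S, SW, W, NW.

∂d/∂x = (22.71 − 23.43) / (-145 − 0) = +0.004966
∂d/∂y = (23.02 − 23.43) / (135 − 0) = -0.003037
Steepest decrease is along −∇f = (-0.004966 E, +0.003037 N) → northwest.

NW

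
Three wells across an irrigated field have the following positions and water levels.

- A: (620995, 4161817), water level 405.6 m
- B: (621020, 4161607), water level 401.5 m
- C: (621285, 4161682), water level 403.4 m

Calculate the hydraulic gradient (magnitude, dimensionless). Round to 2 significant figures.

0.020

With h = a·x + b·y + c and A as origin, the differences give:
  25·a + (-210)·b = -4.1
  290·a + (-135)·b = -2.2
Eliminate b (×(-135) and ×(-210), subtract): 57525·a = 91.50 → a = ∂h/∂x = +0.001591
Back-substitute: b = ∂h/∂y = +0.01971.
|∇h| = √(0.001591² + 0.01971²) = 0.01977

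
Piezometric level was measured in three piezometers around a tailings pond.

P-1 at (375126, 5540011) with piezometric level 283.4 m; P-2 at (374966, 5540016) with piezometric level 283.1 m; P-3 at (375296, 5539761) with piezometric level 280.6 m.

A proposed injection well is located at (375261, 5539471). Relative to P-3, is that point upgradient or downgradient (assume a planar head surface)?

downgradient

Taking P-1 as reference: P-2−P-1 = (-160, 5, -0.3); P-3−P-1 = (170, -250, -2.8).
Solve a·Δx + b·Δy = Δh: det = (-160)·(-250) − 170·5 = 39150.
∂h/∂x = [(-0.3)·(-250) − (-2.8)·5] / 39150 = +0.002273
∂h/∂y = [(-160)·(-2.8) − 170·(-0.3)] / 39150 = +0.01275
Head at (375261, 5539471) = 283.4 + (+0.002273)·(135) + (+0.01275)·(-540) = 276.82 m.
That is lower than the 280.6 m at P-3, so the point is downgradient.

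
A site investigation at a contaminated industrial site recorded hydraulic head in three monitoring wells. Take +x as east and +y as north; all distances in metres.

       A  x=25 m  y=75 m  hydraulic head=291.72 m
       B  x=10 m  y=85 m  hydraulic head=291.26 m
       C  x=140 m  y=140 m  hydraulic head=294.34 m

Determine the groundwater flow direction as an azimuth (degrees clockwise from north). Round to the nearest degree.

Differences from A: to B (Δx, Δy, Δh) = (-15, 10, -0.46); to C = (115, 65, +2.62).
Determinant of the coordinate differences = (-15)·65 − 115·10 = -2125.
∂h/∂x = [(-0.46)·65 − (+2.62)·10] / -2125 = +0.02640
∂h/∂y = [(-15)·(+2.62) − 115·(-0.46)] / -2125 = -0.006400
Flow direction (−∇h) has components (-0.02640 E, +0.006400 N).
Azimuth = atan2(E, N) = atan2(-0.02640, +0.006400) = 283.6° ≈ 284°.

284°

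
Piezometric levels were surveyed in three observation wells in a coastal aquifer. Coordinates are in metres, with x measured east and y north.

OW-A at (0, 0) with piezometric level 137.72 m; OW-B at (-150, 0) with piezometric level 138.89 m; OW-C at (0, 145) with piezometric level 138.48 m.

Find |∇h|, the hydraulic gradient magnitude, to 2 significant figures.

0.0094

∂h/∂x = (138.89 − 137.72) / (-150 − 0) = -0.007800
∂h/∂y = (138.48 − 137.72) / (145 − 0) = +0.005241
|∇h| = √(-0.007800² + 0.005241²) = 0.009397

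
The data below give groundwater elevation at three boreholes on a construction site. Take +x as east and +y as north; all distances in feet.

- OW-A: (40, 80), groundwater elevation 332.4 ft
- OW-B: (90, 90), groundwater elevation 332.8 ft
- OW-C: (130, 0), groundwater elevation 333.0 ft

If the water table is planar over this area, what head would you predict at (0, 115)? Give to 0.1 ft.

Taking OW-A as reference: OW-B−OW-A = (50, 10, +0.4); OW-C−OW-A = (90, -80, +0.6).
Solve a·Δx + b·Δy = Δh: det = 50·(-80) − 90·10 = -4900.
∂h/∂x = [(+0.4)·(-80) − (+0.6)·10] / -4900 = +0.007755
∂h/∂y = [50·(+0.6) − 90·(+0.4)] / -4900 = +0.001224
h(0, 115) = 332.4 + (+0.007755)·(-40) + (+0.001224)·(35) = 332.4 -0.310 +0.043 = 332.133 ft.

332.1 ft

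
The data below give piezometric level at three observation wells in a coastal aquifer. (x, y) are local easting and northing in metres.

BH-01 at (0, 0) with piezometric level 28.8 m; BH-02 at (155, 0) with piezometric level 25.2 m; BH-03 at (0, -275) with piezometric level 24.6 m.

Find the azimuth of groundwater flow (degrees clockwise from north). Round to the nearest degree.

∂h/∂x = (25.2 − 28.8) / (155 − 0) = -0.02323
∂h/∂y = (24.6 − 28.8) / (-275 − 0) = +0.01527
Flow direction (−∇h) has components (+0.02323 E, -0.01527 N).
Azimuth = atan2(E, N) = atan2(+0.02323, -0.01527) = 123.3° ≈ 123°.

123°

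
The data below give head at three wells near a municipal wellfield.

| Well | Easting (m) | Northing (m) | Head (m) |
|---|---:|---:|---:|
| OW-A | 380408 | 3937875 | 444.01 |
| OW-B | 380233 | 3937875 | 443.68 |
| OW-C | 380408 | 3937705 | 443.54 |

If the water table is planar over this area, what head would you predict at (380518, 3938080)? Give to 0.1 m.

444.8 m

∂h/∂x = (443.68 − 444.01) / (380233 − 380408) = +0.001886
∂h/∂y = (443.54 − 444.01) / (3937705 − 3937875) = +0.002765
h(380518, 3938080) = 444.01 + (+0.001886)·(110) + (+0.002765)·(205) = 444.01 +0.207 +0.567 = 444.784 m.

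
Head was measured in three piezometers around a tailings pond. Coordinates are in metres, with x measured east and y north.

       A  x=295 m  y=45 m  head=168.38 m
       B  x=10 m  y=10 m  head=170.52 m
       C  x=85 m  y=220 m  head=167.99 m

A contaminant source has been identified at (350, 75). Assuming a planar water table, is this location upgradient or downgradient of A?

downgradient

Taking A as reference: B−A = (-285, -35, +2.14); C−A = (-210, 175, -0.39).
Determinant of the coordinate differences = (-285)·175 − (-210)·(-35) = -57225.
∂h/∂x = [(+2.14)·175 − (-0.39)·(-35)] / -57225 = -0.006306
∂h/∂y = [(-285)·(-0.39) − (-210)·(+2.14)] / -57225 = -0.009796
Head at (350, 75) = 168.38 + (-0.006306)·(55) + (-0.009796)·(30) = 167.74 m.
That is lower than the 168.38 m at A, so the point is downgradient.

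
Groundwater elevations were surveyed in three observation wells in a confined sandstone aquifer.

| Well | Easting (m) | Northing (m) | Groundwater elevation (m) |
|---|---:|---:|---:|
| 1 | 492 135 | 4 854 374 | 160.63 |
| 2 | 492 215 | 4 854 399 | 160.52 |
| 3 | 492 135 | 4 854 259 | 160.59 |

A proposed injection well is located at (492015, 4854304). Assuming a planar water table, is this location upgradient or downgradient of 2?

upgradient

Taking 1 as reference: 2−1 = (80, 25, -0.11); 3−1 = (0, -115, -0.04).
Solve a·Δx + b·Δy = Δh: det = 80·(-115) − 0·25 = -9200.
∂h/∂x = [(-0.11)·(-115) − (-0.04)·25] / -9200 = -0.001484
∂h/∂y = [80·(-0.04) − 0·(-0.11)] / -9200 = +0.0003478
Head at (492015, 4854304) = 160.63 + (-0.001484)·(-120) + (+0.0003478)·(-70) = 160.78 m.
That is higher than the 160.52 m at 2, so the point is upgradient.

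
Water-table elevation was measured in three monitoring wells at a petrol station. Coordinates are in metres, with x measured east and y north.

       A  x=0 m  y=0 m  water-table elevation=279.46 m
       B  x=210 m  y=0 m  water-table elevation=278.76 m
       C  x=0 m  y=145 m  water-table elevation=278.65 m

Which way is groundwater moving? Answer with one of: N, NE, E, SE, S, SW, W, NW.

NE

∂h/∂x = (278.76 − 279.46) / (210 − 0) = -0.003333
∂h/∂y = (278.65 − 279.46) / (145 − 0) = -0.005586
Flow = −∇h = (+0.003333 east, +0.005586 north), which points northeast.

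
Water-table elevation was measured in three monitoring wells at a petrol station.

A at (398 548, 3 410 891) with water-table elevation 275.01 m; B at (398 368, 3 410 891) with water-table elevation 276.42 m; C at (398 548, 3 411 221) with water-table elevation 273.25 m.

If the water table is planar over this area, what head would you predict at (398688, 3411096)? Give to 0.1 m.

∂h/∂x = (276.42 − 275.01) / (398368 − 398548) = -0.007833
∂h/∂y = (273.25 − 275.01) / (3411221 − 3410891) = -0.005333
h(398688, 3411096) = 275.01 + (-0.007833)·(140) + (-0.005333)·(205) = 275.01 -1.097 -1.093 = 272.820 m.

272.8 m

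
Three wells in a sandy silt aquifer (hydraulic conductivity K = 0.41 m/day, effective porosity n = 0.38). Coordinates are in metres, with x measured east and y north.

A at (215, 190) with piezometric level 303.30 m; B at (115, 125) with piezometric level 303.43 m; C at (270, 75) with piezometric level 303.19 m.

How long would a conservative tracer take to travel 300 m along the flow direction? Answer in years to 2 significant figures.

Taking A as reference: B−A = (-100, -65, +0.13); C−A = (55, -115, -0.11).
Determinant of the coordinate differences = (-100)·(-115) − 55·(-65) = 15075.
∂h/∂x = [(+0.13)·(-115) − (-0.11)·(-65)] / 15075 = -0.001466
∂h/∂y = [(-100)·(-0.11) − 55·(+0.13)] / 15075 = +0.0002554
|∇h| = √(-0.001466² + 0.0002554²) = 0.001488
Seepage velocity v = K·i/n = 0.41 × 0.001488 / 0.38 = 0.001605 m/day.
t = 300 / 0.001605 = 1.869e+05 days = 512 years.

510 years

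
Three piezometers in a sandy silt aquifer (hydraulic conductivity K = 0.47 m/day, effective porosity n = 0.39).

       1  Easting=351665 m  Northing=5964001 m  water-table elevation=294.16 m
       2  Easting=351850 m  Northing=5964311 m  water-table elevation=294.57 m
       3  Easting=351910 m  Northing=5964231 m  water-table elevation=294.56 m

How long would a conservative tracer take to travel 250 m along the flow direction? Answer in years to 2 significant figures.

480 years

Taking 1 as reference: 2−1 = (185, 310, +0.41); 3−1 = (245, 230, +0.40).
Solve a·Δx + b·Δy = Δh: det = 185·230 − 245·310 = -33400.
∂h/∂x = [(+0.41)·230 − (+0.40)·310] / -33400 = +0.0008892
∂h/∂y = [185·(+0.40) − 245·(+0.41)] / -33400 = +0.0007919
|∇h| = √(0.0008892² + 0.0007919²) = 0.001191
Seepage velocity v = K·i/n = 0.47 × 0.001191 / 0.39 = 0.001435 m/day.
t = 250 / 0.001435 = 1.742e+05 days = 477 years.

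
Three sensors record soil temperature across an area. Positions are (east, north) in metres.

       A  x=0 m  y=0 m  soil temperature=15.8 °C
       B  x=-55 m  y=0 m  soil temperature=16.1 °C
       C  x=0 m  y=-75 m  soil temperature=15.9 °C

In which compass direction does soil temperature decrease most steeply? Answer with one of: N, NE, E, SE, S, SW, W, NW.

E

∂T/∂x = (16.1 − 15.8) / (-55 − 0) = -0.005455
∂T/∂y = (15.9 − 15.8) / (-75 − 0) = -0.001333
Steepest decrease is along −∇f = (+0.005455 E, +0.001333 N) → east.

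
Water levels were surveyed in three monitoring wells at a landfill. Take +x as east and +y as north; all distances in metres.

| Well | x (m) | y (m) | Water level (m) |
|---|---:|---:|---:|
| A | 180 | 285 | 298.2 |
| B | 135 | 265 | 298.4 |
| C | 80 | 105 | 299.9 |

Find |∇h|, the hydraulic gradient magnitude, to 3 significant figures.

With h = a·x + b·y + c and A as origin, the differences give:
  (-45)·a + (-20)·b = +0.2
  (-100)·a + (-180)·b = +1.7
Eliminate b (×(-180) and ×(-20), subtract): 6100·a = -2.00 → a = ∂h/∂x = -0.0003279
Back-substitute: b = ∂h/∂y = -0.009262.
|∇h| = √(-0.0003279² + -0.009262²) = 0.009268

0.00927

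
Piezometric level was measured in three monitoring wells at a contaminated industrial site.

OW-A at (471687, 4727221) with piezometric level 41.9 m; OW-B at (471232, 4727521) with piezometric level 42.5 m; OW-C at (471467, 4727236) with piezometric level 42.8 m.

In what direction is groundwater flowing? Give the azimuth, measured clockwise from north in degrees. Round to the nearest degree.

Taking OW-A as reference: OW-B−OW-A = (-455, 300, +0.6); OW-C−OW-A = (-220, 15, +0.9).
Solve a·Δx + b·Δy = Δh: det = (-455)·15 − (-220)·300 = 59175.
∂h/∂x = [(+0.6)·15 − (+0.9)·300] / 59175 = -0.004411
∂h/∂y = [(-455)·(+0.9) − (-220)·(+0.6)] / 59175 = -0.004689
Flow direction (−∇h) has components (+0.004411 E, +0.004689 N).
Azimuth = atan2(E, N) = atan2(+0.004411, +0.004689) = 43.2° ≈ 043°.

043°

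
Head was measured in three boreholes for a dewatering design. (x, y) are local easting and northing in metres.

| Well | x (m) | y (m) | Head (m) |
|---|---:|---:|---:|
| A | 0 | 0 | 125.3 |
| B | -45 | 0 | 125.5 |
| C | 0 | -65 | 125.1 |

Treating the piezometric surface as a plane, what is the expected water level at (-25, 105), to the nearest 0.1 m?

∂h/∂x = (125.5 − 125.3) / (-45 − 0) = -0.004444
∂h/∂y = (125.1 − 125.3) / (-65 − 0) = +0.003077
h(-25, 105) = 125.3 + (-0.004444)·(-25) + (+0.003077)·(105) = 125.3 +0.111 +0.323 = 125.734 m.

125.7 m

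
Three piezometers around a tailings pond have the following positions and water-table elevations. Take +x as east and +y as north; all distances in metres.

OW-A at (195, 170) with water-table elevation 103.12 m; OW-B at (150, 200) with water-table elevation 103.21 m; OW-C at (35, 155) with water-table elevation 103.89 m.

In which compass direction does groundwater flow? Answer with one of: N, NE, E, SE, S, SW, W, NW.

NE

With h = a·x + b·y + c and OW-A as origin, the differences give:
  (-45)·a + 30·b = +0.09
  (-160)·a + (-15)·b = +0.77
Eliminate b (×(-15) and ×30, subtract): 5475·a = -24.450 → a = ∂h/∂x = -0.004466
Back-substitute: b = ∂h/∂y = -0.003699.
Flow = −∇h = (+0.004466 east, +0.003699 north), which points northeast.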